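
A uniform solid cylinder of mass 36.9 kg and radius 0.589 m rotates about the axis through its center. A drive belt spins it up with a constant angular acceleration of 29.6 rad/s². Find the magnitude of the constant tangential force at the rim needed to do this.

F ≈ 322 N

I = ½MR² = (1/2)(36.9)(0.589)² = 6.401 kg·m².
The required torque is τ = Iα = (6.401)(29.60) = 189.5 N·m.
A tangential force at the rim gives τ = FR, so F = τ/R = 189.5/0.589 = 321.7 N.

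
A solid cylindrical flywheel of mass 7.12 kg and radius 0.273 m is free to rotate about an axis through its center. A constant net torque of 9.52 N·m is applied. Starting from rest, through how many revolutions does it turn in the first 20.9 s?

I = ½MR² = (1/2)(7.12)(0.273)² = 0.2653 kg·m².
α = τ/I = 9.52/0.2653 = 35.88 rad/s².
θ = ½αt² = ½(35.88)(20.9)² = 7837 rad.
Revolutions = θ/(2π) = 1247.

≈ 1250 revolutions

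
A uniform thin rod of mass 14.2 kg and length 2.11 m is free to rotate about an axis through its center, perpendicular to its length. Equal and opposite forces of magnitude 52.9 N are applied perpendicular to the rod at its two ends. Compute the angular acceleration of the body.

I = (1/12)ML² = (1/12)(14.2)(2.11)² = 5.268 kg·m².
The couple gives τ = F·(L/2) + F·(L/2) = F L = (52.9)(2.11) = 111.6 N·m.
From τ = Iα: α = 111.6/5.268 = 21.19 rad/s².

α ≈ 21.2 rad/s²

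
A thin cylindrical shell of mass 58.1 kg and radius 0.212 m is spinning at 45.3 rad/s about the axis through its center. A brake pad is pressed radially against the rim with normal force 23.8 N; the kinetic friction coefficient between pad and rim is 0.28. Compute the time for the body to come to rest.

t ≈ 83.7 s

I = MR² = (58.1)(0.212)² = 2.611 kg·m².
Friction force f = μN = (0.28)(23.8) = 6.664 N at the rim; torque magnitude τ = fR = 1.413 N·m, opposing ω.
|α| = τ/I = 1.413/2.611 = 0.5410 rad/s² (deceleration).
0 = ω₀ − |α|t ⇒ t = ω₀/|α| = 45.3/0.5410 = 83.73 s.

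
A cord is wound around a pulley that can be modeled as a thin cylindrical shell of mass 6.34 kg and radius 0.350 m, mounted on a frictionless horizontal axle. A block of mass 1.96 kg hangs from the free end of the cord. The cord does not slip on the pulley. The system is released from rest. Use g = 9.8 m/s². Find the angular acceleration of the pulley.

I = MR² = (6.34)(0.350)² = 0.7766 kg·m².
Block: mg − T = ma. Pulley: TR = Iα. No-slip: a = αR, so T = (I/R²)a = 6.340·a.
Then mg = (m + 6.340)a, so a = (1.96)(9.8)/(1.96 + 6.340) = 2.314 m/s².
α = a/R = 2.314/0.350 = 6.612 rad/s².

α ≈ 6.61 rad/s²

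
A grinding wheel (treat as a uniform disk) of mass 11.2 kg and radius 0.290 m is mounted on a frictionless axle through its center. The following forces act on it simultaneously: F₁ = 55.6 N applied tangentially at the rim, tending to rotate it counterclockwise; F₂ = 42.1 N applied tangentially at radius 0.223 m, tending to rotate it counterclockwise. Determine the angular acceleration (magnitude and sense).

α ≈ 54.2 rad/s², counterclockwise

I = ½MR² = (1/2)(11.2)(0.290)² = 0.4710 kg·m².
Taking counterclockwise as positive: τ₁ = +(55.6)(0.290) = +16.12 N·m; τ₂ = +(42.1)(0.223) = +9.388 N·m.
Net torque τ = 25.51 N·m.
α = τ/I = 25.51/0.4710 = 54.17 rad/s².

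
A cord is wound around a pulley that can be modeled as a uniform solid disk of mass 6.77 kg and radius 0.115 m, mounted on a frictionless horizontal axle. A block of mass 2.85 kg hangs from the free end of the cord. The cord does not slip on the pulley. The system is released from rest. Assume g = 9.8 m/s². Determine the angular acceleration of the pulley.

I = ½MR² = (1/2)(6.77)(0.115)² = 0.04477 kg·m².
Block: mg − T = ma. Pulley: TR = Iα. No-slip: a = αR, so T = (I/R²)a = 3.385·a.
Then mg = (m + 3.385)a, so a = (2.85)(9.8)/(2.85 + 3.385) = 4.480 m/s².
α = a/R = 4.480/0.115 = 38.95 rad/s².

α ≈ 39.0 rad/s²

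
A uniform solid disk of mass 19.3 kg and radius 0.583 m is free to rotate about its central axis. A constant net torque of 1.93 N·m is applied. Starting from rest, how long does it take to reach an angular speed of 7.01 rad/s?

I = ½MR² = (1/2)(19.3)(0.583)² = 3.280 kg·m².
α = τ/I = 1.93/3.280 = 0.5884 rad/s².
ω = αt ⇒ t = ω/α = 7.01/0.5884 = 11.91 s.

t ≈ 11.9 s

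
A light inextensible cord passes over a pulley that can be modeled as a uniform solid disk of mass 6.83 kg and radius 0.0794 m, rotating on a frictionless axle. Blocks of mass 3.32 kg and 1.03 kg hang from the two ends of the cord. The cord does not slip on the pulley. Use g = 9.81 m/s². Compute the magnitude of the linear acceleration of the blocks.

a ≈ 2.89 m/s²

I = ½MR² = (1/2)(6.83)(0.0794)² = 0.02153 kg·m².
Heavier block: m₁g − T₁ = m₁a. Lighter block: T₂ − m₂g = m₂a.
Pulley: (T₁ − T₂)R = Iα = I(a/R), so T₁ − T₂ = (I/R²)a = (1/2)M_p a = 3.415·a.
Adding the three: (m₁ − m₂)g = (m₁ + m₂ + 3.415)a, so a = (3.32 − 1.03)(9.81)/(3.32 + 1.03 + 3.415) = 2.893 m/s².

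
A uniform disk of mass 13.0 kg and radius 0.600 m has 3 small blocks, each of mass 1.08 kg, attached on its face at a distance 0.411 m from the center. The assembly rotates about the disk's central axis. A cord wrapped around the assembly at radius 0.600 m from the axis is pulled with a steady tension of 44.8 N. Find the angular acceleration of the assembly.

I_disk = ½MR² = ½(13.0)(0.600)² = 2.340 kg·m².
I_blocks = 3·m·r² = 3(1.08)(0.411)² = 0.5473 kg·m².
Total I = 2.887 kg·m².
τ = F r = (44.8)(0.600) = 26.88 N·m.
α = τ/I = 26.88/2.887 = 9.310 rad/s².

α ≈ 9.31 rad/s²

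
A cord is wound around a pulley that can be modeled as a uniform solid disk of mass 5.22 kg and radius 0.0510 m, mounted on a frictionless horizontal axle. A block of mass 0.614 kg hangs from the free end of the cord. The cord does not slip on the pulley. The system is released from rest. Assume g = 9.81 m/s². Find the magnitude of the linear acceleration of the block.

a ≈ 1.87 m/s²

I = ½MR² = (1/2)(5.22)(0.0510)² = 0.006789 kg·m².
Block: mg − T = ma. Pulley: TR = Iα. No-slip: a = αR, so T = (I/R²)a = 2.610·a.
Then mg = (m + 2.610)a, so a = (0.614)(9.81)/(0.614 + 2.610) = 1.868 m/s².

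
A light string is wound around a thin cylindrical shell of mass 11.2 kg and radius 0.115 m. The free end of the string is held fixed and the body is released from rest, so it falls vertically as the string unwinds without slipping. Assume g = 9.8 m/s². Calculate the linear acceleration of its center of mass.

a ≈ 4.90 m/s²

Translation: Mg − T = Ma. Rotation about the center: TR = Iα with I = MR².
With a = αR: T = (I/R²)a = M a, so Mg = (1 + 1.000)Ma.
a = g/(1 + 1.000) = 9.8/2.000 = 4.900 m/s².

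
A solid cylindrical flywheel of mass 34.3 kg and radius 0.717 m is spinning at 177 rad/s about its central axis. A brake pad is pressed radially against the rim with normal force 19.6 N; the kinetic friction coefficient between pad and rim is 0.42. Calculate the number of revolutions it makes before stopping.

I = ½MR² = (1/2)(34.3)(0.717)² = 8.817 kg·m².
Friction force f = μN = (0.42)(19.6) = 8.232 N at the rim; torque magnitude τ = fR = 5.902 N·m, opposing ω.
|α| = τ/I = 5.902/8.817 = 0.6695 rad/s² (deceleration).
ω² = ω₀² − 2|α|θ with ω = 0 ⇒ θ = ω₀²/(2|α|) = 23400 rad = 3724 rev.

≈ 3720 revolutions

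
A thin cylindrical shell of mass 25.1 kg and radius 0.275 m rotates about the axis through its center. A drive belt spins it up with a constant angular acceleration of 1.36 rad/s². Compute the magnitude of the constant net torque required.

τ ≈ 2.58 N·m

I = MR² = (25.1)(0.275)² = 1.898 kg·m².
τ = Iα = (1.898)(1.360) = 2.582 N·m.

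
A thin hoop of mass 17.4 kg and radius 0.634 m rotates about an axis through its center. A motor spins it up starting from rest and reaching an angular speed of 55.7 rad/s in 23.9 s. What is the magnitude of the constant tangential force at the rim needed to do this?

I = MR² = (17.4)(0.634)² = 6.994 kg·m².
α = Δω/Δt = (55.7 − 0)/23.9 = 2.331 rad/s².
The required torque is τ = Iα = (6.994)(2.331) = 16.30 N·m.
A tangential force at the rim gives τ = FR, so F = τ/R = 16.30/0.634 = 25.71 N.

F ≈ 25.7 N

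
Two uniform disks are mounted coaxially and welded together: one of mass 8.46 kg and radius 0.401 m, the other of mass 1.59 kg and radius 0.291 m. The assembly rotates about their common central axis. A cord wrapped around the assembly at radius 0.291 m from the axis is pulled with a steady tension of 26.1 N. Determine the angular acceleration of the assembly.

I = ½M₁R₁² + ½M₂R₂² = ½(8.46)(0.401)² + ½(1.59)(0.291)² = 0.7475 kg·m².
τ = F r = (26.1)(0.291) = 7.595 N·m.
α = τ/I = 7.595/0.7475 = 10.16 rad/s².

α ≈ 10.2 rad/s²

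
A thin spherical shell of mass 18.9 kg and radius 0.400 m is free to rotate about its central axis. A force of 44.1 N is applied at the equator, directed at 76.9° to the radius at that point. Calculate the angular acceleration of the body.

α ≈ 8.52 rad/s²

I = (2/3)MR² = (2/3)(18.9)(0.400)² = 2.016 kg·m².
Only the tangential component produces torque: τ = F R sinθ = (44.1)(0.400) sin 76.9° = 17.18 N·m.
Newton's second law for rotation, τ = Iα, gives α = τ/I = 17.18/2.016 = 8.522 rad/s².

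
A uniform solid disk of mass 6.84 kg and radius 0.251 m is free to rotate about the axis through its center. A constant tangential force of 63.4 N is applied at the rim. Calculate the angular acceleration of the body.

I = ½MR² = (1/2)(6.84)(0.251)² = 0.2155 kg·m².
τ = F R = (63.4)(0.251) = 15.91 N·m.
Newton's second law for rotation, τ = Iα, gives α = τ/I = 15.91/0.2155 = 73.86 rad/s².

α ≈ 73.9 rad/s²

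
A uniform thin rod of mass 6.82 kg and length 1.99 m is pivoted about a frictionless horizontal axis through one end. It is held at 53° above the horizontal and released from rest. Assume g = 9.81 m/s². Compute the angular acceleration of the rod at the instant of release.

About the pivot, I = (1/3)ML² = (1/3)(6.82)(1.99)² = 9.003 kg·m².
The weight acts at the center, a distance L/2 = 0.9950 m from the pivot; τ = Mg(L/2) cos 53° = 40.06 N·m.
α = τ/I = 40.06/9.003 = 4.450 rad/s².
(Equivalently α = (3g/(2L)) cos 53° = 4.450 rad/s².)

α ≈ 4.45 rad/s²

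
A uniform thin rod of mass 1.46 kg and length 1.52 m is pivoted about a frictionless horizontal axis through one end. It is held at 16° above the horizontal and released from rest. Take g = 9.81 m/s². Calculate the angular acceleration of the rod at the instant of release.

About the pivot, I = (1/3)ML² = (1/3)(1.46)(1.52)² = 1.124 kg·m².
The weight acts at the center, a distance L/2 = 0.7600 m from the pivot; τ = Mg(L/2) cos 16° = 10.46 N·m.
α = τ/I = 10.46/1.124 = 9.306 rad/s².
(Equivalently α = (3g/(2L)) cos 16° = 9.306 rad/s².)

α ≈ 9.31 rad/s²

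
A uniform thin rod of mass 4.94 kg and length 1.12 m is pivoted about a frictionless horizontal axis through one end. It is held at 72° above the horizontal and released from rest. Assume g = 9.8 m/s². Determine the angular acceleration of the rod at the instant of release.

About the pivot, I = (1/3)ML² = (1/3)(4.94)(1.12)² = 2.066 kg·m².
The weight acts at the center, a distance L/2 = 0.5600 m from the pivot; τ = Mg(L/2) cos 72° = 8.378 N·m.
α = τ/I = 8.378/2.066 = 4.056 rad/s².

α ≈ 4.06 rad/s²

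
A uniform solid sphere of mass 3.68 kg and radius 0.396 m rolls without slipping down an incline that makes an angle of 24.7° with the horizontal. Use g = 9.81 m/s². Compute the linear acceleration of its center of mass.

Translation along the incline: Mg sinθ − f = Ma.
Rotation about the center: fR = Iα with I = (2/5)MR². No-slip gives a = αR, so f = (I/R²)a = (2/5)M a.
Substituting: Mg sinθ = (1 + 0.4000)Ma, so a = g sinθ/(1 + 0.4000) = (9.81) sin 24.7° / 1.400 = 2.928 m/s².

a ≈ 2.93 m/s²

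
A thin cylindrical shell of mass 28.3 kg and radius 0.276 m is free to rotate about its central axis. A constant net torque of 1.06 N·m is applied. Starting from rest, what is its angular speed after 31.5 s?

I = MR² = (28.3)(0.276)² = 2.156 kg·m².
α = τ/I = 1.06/2.156 = 0.4917 rad/s².
ω = ω₀ + αt = 0 + (0.4917)(31.5) = 15.49 rad/s.

ω ≈ 15.5 rad/s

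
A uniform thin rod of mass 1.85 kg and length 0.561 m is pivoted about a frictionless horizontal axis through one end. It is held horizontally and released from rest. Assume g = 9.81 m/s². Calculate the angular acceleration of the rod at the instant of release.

About the pivot, I = (1/3)ML² = (1/3)(1.85)(0.561)² = 0.1941 kg·m².
The weight acts at the center, a distance L/2 = 0.2805 m from the pivot; τ = Mg(L/2) = 5.091 N·m.
α = τ/I = 5.091/0.1941 = 26.23 rad/s².
(Equivalently α = (3g/(2L)) = 26.23 rad/s².)

α ≈ 26.2 rad/s²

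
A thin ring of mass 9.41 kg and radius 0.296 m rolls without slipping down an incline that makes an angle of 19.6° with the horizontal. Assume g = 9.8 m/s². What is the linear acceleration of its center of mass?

a ≈ 1.64 m/s²

Translation along the incline: Mg sinθ − f = Ma.
Rotation about the center: fR = Iα with I = MR². No-slip gives a = αR, so f = (I/R²)a = M a.
Substituting: Mg sinθ = (1 + 1.000)Ma, so a = g sinθ/(1 + 1.000) = (9.8) sin 19.6° / 2.000 = 1.644 m/s².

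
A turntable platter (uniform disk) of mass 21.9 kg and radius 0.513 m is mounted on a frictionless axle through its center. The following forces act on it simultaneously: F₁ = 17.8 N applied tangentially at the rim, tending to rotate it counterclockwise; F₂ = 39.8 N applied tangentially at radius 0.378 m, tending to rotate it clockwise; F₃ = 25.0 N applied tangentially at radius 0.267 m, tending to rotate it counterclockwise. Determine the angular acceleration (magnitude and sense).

I = ½MR² = (1/2)(21.9)(0.513)² = 2.882 kg·m².
Taking counterclockwise as positive: τ₁ = +(17.8)(0.513) = +9.131 N·m; τ₂ = −(39.8)(0.378) = −15.04 N·m; τ₃ = +(25.0)(0.267) = +6.675 N·m.
Net torque τ = 0.7620 N·m.
α = τ/I = 0.7620/2.882 = 0.2644 rad/s².

α ≈ 0.264 rad/s², counterclockwise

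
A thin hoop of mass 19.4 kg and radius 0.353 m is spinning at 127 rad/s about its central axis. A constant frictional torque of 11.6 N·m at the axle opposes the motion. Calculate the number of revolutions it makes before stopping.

I = MR² = (19.4)(0.353)² = 2.417 kg·m².
The net torque has magnitude 11.6 N·m, opposing ω.
|α| = τ/I = 11.60/2.417 = 4.799 rad/s² (deceleration).
ω² = ω₀² − 2|α|θ with ω = 0 ⇒ θ = ω₀²/(2|α|) = 1681 rad = 267.5 rev.

≈ 267 revolutions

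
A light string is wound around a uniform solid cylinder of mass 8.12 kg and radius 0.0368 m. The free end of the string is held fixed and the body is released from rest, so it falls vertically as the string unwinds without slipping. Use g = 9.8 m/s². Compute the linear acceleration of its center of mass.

a ≈ 6.53 m/s²

Translation: Mg − T = Ma. Rotation about the center: TR = Iα with I = ½MR².
With a = αR: T = (I/R²)a = (1/2)M a, so Mg = (1 + 0.5000)Ma.
a = g/(1 + 0.5000) = 9.8/1.500 = 6.533 m/s².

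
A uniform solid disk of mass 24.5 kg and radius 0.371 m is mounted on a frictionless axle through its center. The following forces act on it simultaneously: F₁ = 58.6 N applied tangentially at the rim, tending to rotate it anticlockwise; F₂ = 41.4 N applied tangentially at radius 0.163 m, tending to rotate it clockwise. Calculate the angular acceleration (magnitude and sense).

α ≈ 8.89 rad/s², anticlockwise

I = ½MR² = (1/2)(24.5)(0.371)² = 1.686 kg·m².
Taking anticlockwise as positive: τ₁ = +(58.6)(0.371) = +21.74 N·m; τ₂ = −(41.4)(0.163) = −6.748 N·m.
Net torque τ = 14.99 N·m.
α = τ/I = 14.99/1.686 = 8.892 rad/s².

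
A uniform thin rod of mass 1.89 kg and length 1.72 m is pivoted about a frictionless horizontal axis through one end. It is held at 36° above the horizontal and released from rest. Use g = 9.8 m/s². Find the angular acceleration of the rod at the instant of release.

About the pivot, I = (1/3)ML² = (1/3)(1.89)(1.72)² = 1.864 kg·m².
The weight acts at the center, a distance L/2 = 0.8600 m from the pivot; τ = Mg(L/2) cos 36° = 12.89 N·m.
α = τ/I = 12.89/1.864 = 6.914 rad/s².

α ≈ 6.91 rad/s²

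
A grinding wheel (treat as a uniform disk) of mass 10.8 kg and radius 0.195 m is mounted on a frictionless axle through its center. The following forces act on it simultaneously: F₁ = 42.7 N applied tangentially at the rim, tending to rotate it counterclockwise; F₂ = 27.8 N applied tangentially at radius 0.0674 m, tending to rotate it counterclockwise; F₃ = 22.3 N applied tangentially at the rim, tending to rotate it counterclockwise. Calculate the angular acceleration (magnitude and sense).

α ≈ 70.9 rad/s², counterclockwise

I = ½MR² = (1/2)(10.8)(0.195)² = 0.2053 kg·m².
Taking counterclockwise as positive: τ₁ = +(42.7)(0.195) = +8.327 N·m; τ₂ = +(27.8)(0.0674) = +1.874 N·m; τ₃ = +(22.3)(0.195) = +4.349 N·m.
Net torque τ = 14.55 N·m.
α = τ/I = 14.55/0.2053 = 70.85 rad/s².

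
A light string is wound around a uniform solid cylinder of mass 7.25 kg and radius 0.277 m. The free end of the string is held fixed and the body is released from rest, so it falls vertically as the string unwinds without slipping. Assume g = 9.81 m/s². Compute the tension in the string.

Translation: Mg − T = Ma. Rotation about the center: TR = Iα with I = ½MR².
With a = αR: T = (I/R²)a = (1/2)M a, so Mg = (1 + 0.5000)Ma.
a = g/(1 + 0.5000) = 9.81/1.500 = 6.540 m/s².
T = 0.5000·M·a = (0.5000)(7.25)(6.540) = 23.71 N.

T ≈ 23.7 N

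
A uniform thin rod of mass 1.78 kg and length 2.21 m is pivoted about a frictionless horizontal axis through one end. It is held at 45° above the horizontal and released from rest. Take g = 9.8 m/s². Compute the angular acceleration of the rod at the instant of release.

About the pivot, I = (1/3)ML² = (1/3)(1.78)(2.21)² = 2.898 kg·m².
The weight acts at the center, a distance L/2 = 1.105 m from the pivot; τ = Mg(L/2) cos 45° = 13.63 N·m.
α = τ/I = 13.63/2.898 = 4.703 rad/s².

α ≈ 4.70 rad/s²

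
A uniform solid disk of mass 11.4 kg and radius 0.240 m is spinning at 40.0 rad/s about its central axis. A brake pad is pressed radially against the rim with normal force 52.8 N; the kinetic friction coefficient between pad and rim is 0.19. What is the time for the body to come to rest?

I = ½MR² = (1/2)(11.4)(0.240)² = 0.3283 kg·m².
Friction force f = μN = (0.19)(52.8) = 10.03 N at the rim; torque magnitude τ = fR = 2.408 N·m, opposing ω.
|α| = τ/I = 2.408/0.3283 = 7.333 rad/s² (deceleration).
0 = ω₀ − |α|t ⇒ t = ω₀/|α| = 40.0/7.333 = 5.455 s.

t ≈ 5.45 s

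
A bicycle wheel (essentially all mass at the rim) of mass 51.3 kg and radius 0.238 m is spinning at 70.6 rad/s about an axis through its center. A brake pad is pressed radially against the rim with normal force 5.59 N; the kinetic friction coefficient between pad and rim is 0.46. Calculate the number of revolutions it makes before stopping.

≈ 1880 revolutions

I = MR² = (51.3)(0.238)² = 2.906 kg·m².
Friction force f = μN = (0.46)(5.59) = 2.571 N at the rim; torque magnitude τ = fR = 0.6120 N·m, opposing ω.
|α| = τ/I = 0.6120/2.906 = 0.2106 rad/s² (deceleration).
ω² = ω₀² − 2|α|θ with ω = 0 ⇒ θ = ω₀²/(2|α|) = 11830 rad = 1883 rev.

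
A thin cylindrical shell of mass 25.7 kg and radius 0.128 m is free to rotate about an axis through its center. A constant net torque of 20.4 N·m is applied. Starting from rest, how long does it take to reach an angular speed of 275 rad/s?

I = MR² = (25.7)(0.128)² = 0.4211 kg·m².
α = τ/I = 20.4/0.4211 = 48.45 rad/s².
ω = αt ⇒ t = ω/α = 275/48.45 = 5.676 s.

t ≈ 5.68 s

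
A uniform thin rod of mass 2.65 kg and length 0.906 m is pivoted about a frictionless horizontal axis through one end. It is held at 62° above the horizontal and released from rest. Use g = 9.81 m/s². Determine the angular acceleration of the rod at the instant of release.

About the pivot, I = (1/3)ML² = (1/3)(2.65)(0.906)² = 0.7251 kg·m².
The weight acts at the center, a distance L/2 = 0.4530 m from the pivot; τ = Mg(L/2) cos 62° = 5.529 N·m.
α = τ/I = 5.529/0.7251 = 7.625 rad/s².
(Equivalently α = (3g/(2L)) cos 62° = 7.625 rad/s².)

α ≈ 7.63 rad/s²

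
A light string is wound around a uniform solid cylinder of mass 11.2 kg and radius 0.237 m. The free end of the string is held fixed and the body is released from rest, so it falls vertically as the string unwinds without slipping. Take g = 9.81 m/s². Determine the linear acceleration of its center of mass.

Translation: Mg − T = Ma. Rotation about the center: TR = Iα with I = ½MR².
With a = αR: T = (I/R²)a = (1/2)M a, so Mg = (1 + 0.5000)Ma.
a = g/(1 + 0.5000) = 9.81/1.500 = 6.540 m/s².

a ≈ 6.54 m/s²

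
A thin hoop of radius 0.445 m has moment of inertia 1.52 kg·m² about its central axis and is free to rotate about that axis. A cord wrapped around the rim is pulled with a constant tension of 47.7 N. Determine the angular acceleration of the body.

α ≈ 14.0 rad/s²

τ = F R = (47.7)(0.445) = 21.23 N·m.
From τ = Iα: α = 21.23/1.520 = 13.96 rad/s².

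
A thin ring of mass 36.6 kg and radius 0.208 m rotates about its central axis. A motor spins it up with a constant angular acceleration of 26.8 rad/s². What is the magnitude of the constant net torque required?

τ ≈ 42.4 N·m

I = MR² = (36.6)(0.208)² = 1.583 kg·m².
τ = Iα = (1.583)(26.80) = 42.44 N·m.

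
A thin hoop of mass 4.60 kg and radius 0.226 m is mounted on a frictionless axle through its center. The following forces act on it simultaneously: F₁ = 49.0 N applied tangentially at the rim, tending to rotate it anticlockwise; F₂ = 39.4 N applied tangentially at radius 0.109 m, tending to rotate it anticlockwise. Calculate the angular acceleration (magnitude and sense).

I = MR² = (4.60)(0.226)² = 0.2349 kg·m².
Taking anticlockwise as positive: τ₁ = +(49.0)(0.226) = +11.07 N·m; τ₂ = +(39.4)(0.109) = +4.295 N·m.
Net torque τ = 15.37 N·m.
α = τ/I = 15.37/0.2349 = 65.41 rad/s².

α ≈ 65.4 rad/s², anticlockwise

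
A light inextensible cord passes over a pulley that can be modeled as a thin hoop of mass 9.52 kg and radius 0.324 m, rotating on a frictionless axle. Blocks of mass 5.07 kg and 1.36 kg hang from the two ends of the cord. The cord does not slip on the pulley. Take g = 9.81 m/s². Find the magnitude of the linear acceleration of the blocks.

a ≈ 2.28 m/s²

I = MR² = (9.52)(0.324)² = 0.9994 kg·m².
Heavier block: m₁g − T₁ = m₁a. Lighter block: T₂ − m₂g = m₂a.
Pulley: (T₁ − T₂)R = Iα = I(a/R), so T₁ − T₂ = (I/R²)a = 1·M_p a = 9.520·a.
Adding the three: (m₁ − m₂)g = (m₁ + m₂ + 9.520)a, so a = (5.07 − 1.36)(9.81)/(5.07 + 1.36 + 9.520) = 2.282 m/s².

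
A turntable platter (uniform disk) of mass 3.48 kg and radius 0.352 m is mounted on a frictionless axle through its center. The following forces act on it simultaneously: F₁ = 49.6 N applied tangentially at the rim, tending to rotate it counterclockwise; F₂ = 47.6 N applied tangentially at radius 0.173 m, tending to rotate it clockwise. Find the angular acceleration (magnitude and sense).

α ≈ 42.8 rad/s², counterclockwise

I = ½MR² = (1/2)(3.48)(0.352)² = 0.2156 kg·m².
Taking counterclockwise as positive: τ₁ = +(49.6)(0.352) = +17.46 N·m; τ₂ = −(47.6)(0.173) = −8.235 N·m.
Net torque τ = 9.224 N·m.
α = τ/I = 9.224/0.2156 = 42.79 rad/s².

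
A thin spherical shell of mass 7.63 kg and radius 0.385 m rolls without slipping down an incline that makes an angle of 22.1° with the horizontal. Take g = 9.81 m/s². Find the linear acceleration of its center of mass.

Translation along the incline: Mg sinθ − f = Ma.
Rotation about the center: fR = Iα with I = (2/3)MR². No-slip gives a = αR, so f = (I/R²)a = (2/3)M a.
Substituting: Mg sinθ = (1 + 0.6667)Ma, so a = g sinθ/(1 + 0.6667) = (9.81) sin 22.1° / 1.667 = 2.214 m/s².

a ≈ 2.21 m/s²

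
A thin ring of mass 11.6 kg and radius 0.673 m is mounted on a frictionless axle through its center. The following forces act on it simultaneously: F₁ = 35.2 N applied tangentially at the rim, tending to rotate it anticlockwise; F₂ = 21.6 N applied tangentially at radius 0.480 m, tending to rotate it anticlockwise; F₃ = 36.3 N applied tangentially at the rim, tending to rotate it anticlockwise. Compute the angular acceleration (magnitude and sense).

I = MR² = (11.6)(0.673)² = 5.254 kg·m².
Taking anticlockwise as positive: τ₁ = +(35.2)(0.673) = +23.69 N·m; τ₂ = +(21.6)(0.480) = +10.37 N·m; τ₃ = +(36.3)(0.673) = +24.43 N·m.
Net torque τ = 58.49 N·m.
α = τ/I = 58.49/5.254 = 11.13 rad/s².

α ≈ 11.1 rad/s², anticlockwise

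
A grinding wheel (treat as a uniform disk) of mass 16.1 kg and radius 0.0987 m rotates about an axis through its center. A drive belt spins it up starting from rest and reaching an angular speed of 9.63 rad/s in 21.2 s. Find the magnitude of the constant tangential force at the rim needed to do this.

I = ½MR² = (1/2)(16.1)(0.0987)² = 0.07842 kg·m².
α = Δω/Δt = (9.63 − 0)/21.2 = 0.4542 rad/s².
The required torque is τ = Iα = (0.07842)(0.4542) = 0.03562 N·m.
A tangential force at the rim gives τ = FR, so F = τ/R = 0.03562/0.0987 = 0.3609 N.

F ≈ 0.361 N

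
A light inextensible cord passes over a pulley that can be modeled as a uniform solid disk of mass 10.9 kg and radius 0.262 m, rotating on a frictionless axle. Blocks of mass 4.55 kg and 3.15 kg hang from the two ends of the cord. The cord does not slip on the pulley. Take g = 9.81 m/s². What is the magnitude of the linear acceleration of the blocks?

I = ½MR² = (1/2)(10.9)(0.262)² = 0.3741 kg·m².
Heavier block: m₁g − T₁ = m₁a. Lighter block: T₂ − m₂g = m₂a.
Pulley: (T₁ − T₂)R = Iα = I(a/R), so T₁ − T₂ = (I/R²)a = (1/2)M_p a = 5.450·a.
Adding the three: (m₁ − m₂)g = (m₁ + m₂ + 5.450)a, so a = (4.55 − 3.15)(9.81)/(4.55 + 3.15 + 5.450) = 1.044 m/s².

a ≈ 1.04 m/s²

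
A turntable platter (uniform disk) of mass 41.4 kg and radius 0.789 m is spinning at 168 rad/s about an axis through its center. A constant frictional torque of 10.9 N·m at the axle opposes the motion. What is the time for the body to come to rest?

I = ½MR² = (1/2)(41.4)(0.789)² = 12.89 kg·m².
The net torque has magnitude 10.9 N·m, opposing ω.
|α| = τ/I = 10.90/12.89 = 0.8459 rad/s² (deceleration).
0 = ω₀ − |α|t ⇒ t = ω₀/|α| = 168/0.8459 = 198.6 s.

t ≈ 199 s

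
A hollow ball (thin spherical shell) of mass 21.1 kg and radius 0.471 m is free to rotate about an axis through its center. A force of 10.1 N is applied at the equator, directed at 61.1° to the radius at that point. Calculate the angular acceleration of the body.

I = (2/3)MR² = (2/3)(21.1)(0.471)² = 3.121 kg·m².
Only the tangential component produces torque: τ = F R sinθ = (10.1)(0.471) sin 61.1° = 4.165 N·m.
From τ = Iα: α = 4.165/3.121 = 1.335 rad/s².

α ≈ 1.33 rad/s²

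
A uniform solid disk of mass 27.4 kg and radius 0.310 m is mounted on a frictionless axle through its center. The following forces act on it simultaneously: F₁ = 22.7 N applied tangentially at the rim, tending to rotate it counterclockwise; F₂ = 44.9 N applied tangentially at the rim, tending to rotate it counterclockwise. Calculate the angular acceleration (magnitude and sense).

I = ½MR² = (1/2)(27.4)(0.310)² = 1.317 kg·m².
Taking counterclockwise as positive: τ₁ = +(22.7)(0.310) = +7.037 N·m; τ₂ = +(44.9)(0.310) = +13.92 N·m.
Net torque τ = 20.96 N·m.
α = τ/I = 20.96/1.317 = 15.92 rad/s².

α ≈ 15.9 rad/s², counterclockwise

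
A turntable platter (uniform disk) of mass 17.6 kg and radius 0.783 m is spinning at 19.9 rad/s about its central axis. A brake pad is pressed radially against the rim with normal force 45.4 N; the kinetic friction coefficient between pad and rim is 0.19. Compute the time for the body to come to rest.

t ≈ 15.9 s

I = ½MR² = (1/2)(17.6)(0.783)² = 5.395 kg·m².
Friction force f = μN = (0.19)(45.4) = 8.626 N at the rim; torque magnitude τ = fR = 6.754 N·m, opposing ω.
|α| = τ/I = 6.754/5.395 = 1.252 rad/s² (deceleration).
0 = ω₀ − |α|t ⇒ t = ω₀/|α| = 19.9/1.252 = 15.90 s.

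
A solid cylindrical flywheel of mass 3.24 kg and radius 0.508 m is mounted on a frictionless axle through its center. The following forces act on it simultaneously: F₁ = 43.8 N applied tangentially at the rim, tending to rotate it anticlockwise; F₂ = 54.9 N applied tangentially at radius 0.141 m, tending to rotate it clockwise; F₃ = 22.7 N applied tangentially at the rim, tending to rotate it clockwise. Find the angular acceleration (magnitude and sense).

I = ½MR² = (1/2)(3.24)(0.508)² = 0.4181 kg·m².
Taking anticlockwise as positive: τ₁ = +(43.8)(0.508) = +22.25 N·m; τ₂ = −(54.9)(0.141) = −7.741 N·m; τ₃ = −(22.7)(0.508) = −11.53 N·m.
Net torque τ = 2.978 N·m.
α = τ/I = 2.978/0.4181 = 7.123 rad/s².

α ≈ 7.12 rad/s², anticlockwise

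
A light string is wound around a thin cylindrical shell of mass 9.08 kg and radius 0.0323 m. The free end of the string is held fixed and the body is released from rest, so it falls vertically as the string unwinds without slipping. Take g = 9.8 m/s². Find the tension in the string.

T ≈ 44.5 N

Translation: Mg − T = Ma. Rotation about the center: TR = Iα with I = MR².
With a = αR: T = (I/R²)a = M a, so Mg = (1 + 1.000)Ma.
a = g/(1 + 1.000) = 9.8/2.000 = 4.900 m/s².
T = 1.000·M·a = (1.000)(9.08)(4.900) = 44.49 N.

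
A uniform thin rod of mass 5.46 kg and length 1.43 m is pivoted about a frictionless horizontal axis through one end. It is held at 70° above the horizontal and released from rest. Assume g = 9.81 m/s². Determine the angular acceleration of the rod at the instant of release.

About the pivot, I = (1/3)ML² = (1/3)(5.46)(1.43)² = 3.722 kg·m².
The weight acts at the center, a distance L/2 = 0.7150 m from the pivot; τ = Mg(L/2) cos 70° = 13.10 N·m.
α = τ/I = 13.10/3.722 = 3.519 rad/s².

α ≈ 3.52 rad/s²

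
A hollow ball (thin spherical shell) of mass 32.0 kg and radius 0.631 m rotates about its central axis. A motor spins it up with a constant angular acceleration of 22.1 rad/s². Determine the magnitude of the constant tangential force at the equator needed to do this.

I = (2/3)MR² = (2/3)(32.0)(0.631)² = 8.494 kg·m².
The required torque is τ = Iα = (8.494)(22.10) = 187.7 N·m.
A tangential force at the equator gives τ = FR, so F = τ/R = 187.7/0.631 = 297.5 N.

F ≈ 297 N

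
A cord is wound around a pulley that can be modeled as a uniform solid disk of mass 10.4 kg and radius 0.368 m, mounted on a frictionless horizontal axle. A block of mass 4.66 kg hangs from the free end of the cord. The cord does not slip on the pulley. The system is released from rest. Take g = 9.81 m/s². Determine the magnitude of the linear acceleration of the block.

a ≈ 4.64 m/s²

I = ½MR² = (1/2)(10.4)(0.368)² = 0.7042 kg·m².
Block: mg − T = ma. Pulley: TR = Iα. No-slip: a = αR, so T = (I/R²)a = 5.200·a.
Then mg = (m + 5.200)a, so a = (4.66)(9.81)/(4.66 + 5.200) = 4.636 m/s².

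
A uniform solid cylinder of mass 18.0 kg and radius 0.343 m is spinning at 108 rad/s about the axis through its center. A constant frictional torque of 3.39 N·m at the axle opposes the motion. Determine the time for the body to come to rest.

I = ½MR² = (1/2)(18.0)(0.343)² = 1.059 kg·m².
The net torque has magnitude 3.39 N·m, opposing ω.
|α| = τ/I = 3.390/1.059 = 3.202 rad/s² (deceleration).
0 = ω₀ − |α|t ⇒ t = ω₀/|α| = 108/3.202 = 33.73 s.

t ≈ 33.7 s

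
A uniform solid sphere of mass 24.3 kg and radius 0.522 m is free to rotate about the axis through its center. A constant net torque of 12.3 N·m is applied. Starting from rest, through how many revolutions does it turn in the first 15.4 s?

≈ 87.6 revolutions

I = (2/5)MR² = (2/5)(24.3)(0.522)² = 2.649 kg·m².
α = τ/I = 12.3/2.649 = 4.644 rad/s².
θ = ½αt² = ½(4.644)(15.4)² = 550.7 rad.
Revolutions = θ/(2π) = 87.65.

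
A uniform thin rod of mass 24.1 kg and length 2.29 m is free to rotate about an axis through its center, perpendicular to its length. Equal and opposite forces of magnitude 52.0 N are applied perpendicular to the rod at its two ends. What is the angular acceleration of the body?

α ≈ 11.3 rad/s²

I = (1/12)ML² = (1/12)(24.1)(2.29)² = 10.53 kg·m².
The couple gives τ = F·(L/2) + F·(L/2) = F L = (52.0)(2.29) = 119.1 N·m.
From τ = Iα: α = 119.1/10.53 = 11.31 rad/s².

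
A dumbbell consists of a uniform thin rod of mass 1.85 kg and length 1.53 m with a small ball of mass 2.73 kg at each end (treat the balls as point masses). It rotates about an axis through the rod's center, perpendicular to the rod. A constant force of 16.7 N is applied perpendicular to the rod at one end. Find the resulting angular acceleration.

I_rod = (1/12)ML² = (1/12)(1.85)(1.53)² = 0.3609 kg·m².
I_balls = 2·m·(L/2)² = 2(2.73)(0.7650)² = 3.195 kg·m².
Total I = 3.556 kg·m².
τ = F·(L/2) = (16.7)(0.765) = 12.78 N·m.
α = τ/I = 12.78/3.556 = 3.592 rad/s².

α ≈ 3.59 rad/s²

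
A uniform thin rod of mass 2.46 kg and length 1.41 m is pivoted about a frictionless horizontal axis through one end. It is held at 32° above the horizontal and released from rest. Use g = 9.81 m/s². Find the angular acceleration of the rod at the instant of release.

α ≈ 8.85 rad/s²

About the pivot, I = (1/3)ML² = (1/3)(2.46)(1.41)² = 1.630 kg·m².
The weight acts at the center, a distance L/2 = 0.7050 m from the pivot; τ = Mg(L/2) cos 32° = 14.43 N·m.
α = τ/I = 14.43/1.630 = 8.850 rad/s².
(Equivalently α = (3g/(2L)) cos 32° = 8.850 rad/s².)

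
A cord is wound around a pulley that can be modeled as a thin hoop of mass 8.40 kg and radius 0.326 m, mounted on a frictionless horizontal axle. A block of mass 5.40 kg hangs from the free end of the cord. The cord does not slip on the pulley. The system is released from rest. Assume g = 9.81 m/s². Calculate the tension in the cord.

I = MR² = (8.40)(0.326)² = 0.8927 kg·m².
Block: mg − T = ma. Pulley: TR = Iα. No-slip: a = αR, so T = (I/R²)a = 8.400·a.
Then mg = (m + 8.400)a, so a = (5.40)(9.81)/(5.40 + 8.400) = 3.839 m/s².
T = 8.400·a = 32.25 N.

T ≈ 32.2 N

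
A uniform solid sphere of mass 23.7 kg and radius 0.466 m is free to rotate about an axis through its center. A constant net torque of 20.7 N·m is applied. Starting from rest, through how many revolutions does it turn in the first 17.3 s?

≈ 239 revolutions

I = (2/5)MR² = (2/5)(23.7)(0.466)² = 2.059 kg·m².
α = τ/I = 20.7/2.059 = 10.06 rad/s².
θ = ½αt² = ½(10.06)(17.3)² = 1505 rad.
Revolutions = θ/(2π) = 239.5.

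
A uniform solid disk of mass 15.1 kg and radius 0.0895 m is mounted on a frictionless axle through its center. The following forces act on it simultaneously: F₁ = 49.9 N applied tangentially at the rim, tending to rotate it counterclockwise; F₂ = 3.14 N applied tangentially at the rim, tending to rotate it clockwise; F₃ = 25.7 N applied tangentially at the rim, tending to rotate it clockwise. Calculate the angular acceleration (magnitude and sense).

I = ½MR² = (1/2)(15.1)(0.0895)² = 0.06048 kg·m².
Taking counterclockwise as positive: τ₁ = +(49.9)(0.0895) = +4.466 N·m; τ₂ = −(3.14)(0.0895) = −0.2810 N·m; τ₃ = −(25.7)(0.0895) = −2.300 N·m.
Net torque τ = 1.885 N·m.
α = τ/I = 1.885/0.06048 = 31.17 rad/s².

α ≈ 31.2 rad/s², counterclockwise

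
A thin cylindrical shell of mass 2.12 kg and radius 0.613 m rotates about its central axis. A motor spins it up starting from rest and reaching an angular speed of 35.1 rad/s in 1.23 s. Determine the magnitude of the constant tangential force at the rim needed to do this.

I = MR² = (2.12)(0.613)² = 0.7966 kg·m².
α = Δω/Δt = (35.1 − 0)/1.23 = 28.54 rad/s².
The required torque is τ = Iα = (0.7966)(28.54) = 22.73 N·m.
A tangential force at the rim gives τ = FR, so F = τ/R = 22.73/0.613 = 37.09 N.

F ≈ 37.1 N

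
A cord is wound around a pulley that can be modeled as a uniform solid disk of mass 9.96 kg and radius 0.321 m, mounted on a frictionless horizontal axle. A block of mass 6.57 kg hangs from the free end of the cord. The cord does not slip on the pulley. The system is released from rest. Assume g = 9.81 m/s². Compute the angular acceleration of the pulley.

I = ½MR² = (1/2)(9.96)(0.321)² = 0.5131 kg·m².
Block: mg − T = ma. Pulley: TR = Iα. No-slip: a = αR, so T = (I/R²)a = 4.980·a.
Then mg = (m + 4.980)a, so a = (6.57)(9.81)/(6.57 + 4.980) = 5.580 m/s².
α = a/R = 5.580/0.321 = 17.38 rad/s².

α ≈ 17.4 rad/s²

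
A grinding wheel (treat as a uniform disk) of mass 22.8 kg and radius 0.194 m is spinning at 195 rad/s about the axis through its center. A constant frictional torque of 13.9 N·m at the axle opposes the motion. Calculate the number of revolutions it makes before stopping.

I = ½MR² = (1/2)(22.8)(0.194)² = 0.4291 kg·m².
The net torque has magnitude 13.9 N·m, opposing ω.
|α| = τ/I = 13.90/0.4291 = 32.40 rad/s² (deceleration).
ω² = ω₀² − 2|α|θ with ω = 0 ⇒ θ = ω₀²/(2|α|) = 586.9 rad = 93.40 rev.

≈ 93.4 revolutions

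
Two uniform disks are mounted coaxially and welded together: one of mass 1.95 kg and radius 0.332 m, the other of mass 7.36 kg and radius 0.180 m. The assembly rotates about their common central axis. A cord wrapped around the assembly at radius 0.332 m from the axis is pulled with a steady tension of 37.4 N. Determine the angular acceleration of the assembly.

α ≈ 54.8 rad/s²

I = ½M₁R₁² + ½M₂R₂² = ½(1.95)(0.332)² + ½(7.36)(0.180)² = 0.2267 kg·m².
τ = F r = (37.4)(0.332) = 12.42 N·m.
α = τ/I = 12.42/0.2267 = 54.77 rad/s².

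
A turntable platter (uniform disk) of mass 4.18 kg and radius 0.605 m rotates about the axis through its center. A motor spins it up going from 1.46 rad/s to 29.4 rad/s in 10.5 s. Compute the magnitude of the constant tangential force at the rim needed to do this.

F ≈ 3.36 N

I = ½MR² = (1/2)(4.18)(0.605)² = 0.7650 kg·m².
α = Δω/Δt = (29.4 − 1.46)/10.5 = 2.661 rad/s².
The required torque is τ = Iα = (0.7650)(2.661) = 2.036 N·m.
A tangential force at the rim gives τ = FR, so F = τ/R = 2.036/0.605 = 3.365 N.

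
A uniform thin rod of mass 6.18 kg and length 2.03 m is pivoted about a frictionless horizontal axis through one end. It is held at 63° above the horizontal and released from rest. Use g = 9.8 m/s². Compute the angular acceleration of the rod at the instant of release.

About the pivot, I = (1/3)ML² = (1/3)(6.18)(2.03)² = 8.489 kg·m².
The weight acts at the center, a distance L/2 = 1.015 m from the pivot; τ = Mg(L/2) cos 63° = 27.91 N·m.
α = τ/I = 27.91/8.489 = 3.288 rad/s².

α ≈ 3.29 rad/s²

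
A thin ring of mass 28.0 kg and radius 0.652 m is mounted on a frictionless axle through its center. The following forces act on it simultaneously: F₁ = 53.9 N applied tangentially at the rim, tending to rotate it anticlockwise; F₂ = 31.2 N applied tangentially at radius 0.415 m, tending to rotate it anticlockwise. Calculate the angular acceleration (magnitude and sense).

I = MR² = (28.0)(0.652)² = 11.90 kg·m².
Taking anticlockwise as positive: τ₁ = +(53.9)(0.652) = +35.14 N·m; τ₂ = +(31.2)(0.415) = +12.95 N·m.
Net torque τ = 48.09 N·m.
α = τ/I = 48.09/11.90 = 4.040 rad/s².

α ≈ 4.04 rad/s², anticlockwise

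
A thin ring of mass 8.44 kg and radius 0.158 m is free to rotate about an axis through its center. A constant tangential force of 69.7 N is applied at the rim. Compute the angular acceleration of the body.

α ≈ 52.3 rad/s²

I = MR² = (8.44)(0.158)² = 0.2107 kg·m².
τ = F R = (69.7)(0.158) = 11.01 N·m.
Newton's second law for rotation, τ = Iα, gives α = τ/I = 11.01/0.2107 = 52.27 rad/s².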